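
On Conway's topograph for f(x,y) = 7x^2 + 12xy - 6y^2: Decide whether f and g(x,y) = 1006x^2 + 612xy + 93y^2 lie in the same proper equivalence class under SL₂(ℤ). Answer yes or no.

D₁ = 312, D₂ = 312
river cycle of f (length 4): (-6, 12, 7), (7, 16, -2), (-2, 16, 7), (7, 12, -6)
river cycle of g (length 4): (7, 12, -6), (-6, 12, 7), (7, 16, -2), (-2, 16, 7)
cycles coincide ⇒ equivalent

yes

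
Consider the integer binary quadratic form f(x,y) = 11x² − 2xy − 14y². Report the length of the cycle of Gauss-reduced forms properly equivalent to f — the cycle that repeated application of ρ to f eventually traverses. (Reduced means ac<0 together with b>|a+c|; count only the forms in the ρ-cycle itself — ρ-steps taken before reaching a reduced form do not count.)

D = 620, ⌊√D⌋ = 24
descent: ρ → (-14,2,11)
descent: ρ → (11,20,-5)  [lands on river]
river: ρ → (-5,20,11)
river: ρ → (11,24,-1)
river: ρ → (-1,24,11)
ρ-cycle length = 4 (tail of 2 descent steps not counted)

4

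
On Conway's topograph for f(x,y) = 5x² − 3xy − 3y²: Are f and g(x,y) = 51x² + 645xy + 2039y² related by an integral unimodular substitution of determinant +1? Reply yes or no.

D₁ = 69, D₂ = 69
river cycle of f (length 4): (-3, 3, 5), (5, 7, -1), (-1, 7, 5), (5, 3, -3)
river cycle of g (length 4): (5, 7, -1), (-1, 7, 5), (5, 3, -3), (-3, 3, 5)
cycles coincide ⇒ equivalent

yes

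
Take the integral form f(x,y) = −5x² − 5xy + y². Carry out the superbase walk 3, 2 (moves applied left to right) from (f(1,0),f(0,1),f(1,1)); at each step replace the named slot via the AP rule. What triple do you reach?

start (-5,1,-9) = (f(1,0),f(0,1),f(1,1))
replace slot 3: 2·((-5)+1) − (-9) = 1 → (-5,1,1)
replace slot 2: 2·((-5)+1) − 1 = -9 → (-5,-9,1)

-5,-9,1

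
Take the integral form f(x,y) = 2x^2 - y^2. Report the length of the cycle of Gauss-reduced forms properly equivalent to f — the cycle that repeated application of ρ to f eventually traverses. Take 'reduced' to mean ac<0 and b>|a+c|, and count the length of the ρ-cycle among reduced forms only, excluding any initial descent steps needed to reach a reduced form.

D = 8, ⌊√D⌋ = 2
descent: ρ → (-1,2,1)  [lands on river]
river: ρ → (1,2,-1)
ρ-cycle length = 2 (tail of 1 descent step not counted)

2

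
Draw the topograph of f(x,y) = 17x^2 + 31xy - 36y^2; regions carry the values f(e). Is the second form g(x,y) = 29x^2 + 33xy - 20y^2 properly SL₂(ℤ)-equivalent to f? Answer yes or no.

D₁ = 3409, D₂ = 3409
river cycle of f (length 90): (-36, 41, 12), (12, 55, -8), (-8, 57, 5), (5, 53, -30), (-30, 7, 28), (28, 49, -9), (-9, 41, 48), (48, 55, -2), (-2, 57, 20), (20, 23, -36), … (80 more)
river cycle of g (length 90): (-20, 47, 15), (15, 43, -26), (-26, 9, 32), (32, 55, -3), (-3, 53, 50), (50, 47, -6), (-6, 49, 42), (42, 35, -13), (-13, 43, 30), (30, 17, -26), … (80 more)
cycles differ ⇒ inequivalent

no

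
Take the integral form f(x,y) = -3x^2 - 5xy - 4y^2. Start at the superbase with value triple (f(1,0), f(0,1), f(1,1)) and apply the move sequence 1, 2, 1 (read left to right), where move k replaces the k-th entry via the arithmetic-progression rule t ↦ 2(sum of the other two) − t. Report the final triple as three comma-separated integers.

start (-3,-4,-12) = (f(1,0),f(0,1),f(1,1))
replace slot 1: 2·((-4)+(-12)) − (-3) = -29 → (-29,-4,-12)
replace slot 2: 2·((-29)+(-12)) − (-4) = -78 → (-29,-78,-12)
replace slot 1: 2·((-78)+(-12)) − (-29) = -151 → (-151,-78,-12)

-151,-78,-12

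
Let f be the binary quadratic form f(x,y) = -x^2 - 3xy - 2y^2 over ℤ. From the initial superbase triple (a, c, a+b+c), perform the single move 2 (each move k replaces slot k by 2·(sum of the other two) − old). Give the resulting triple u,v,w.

start (-1,-2,-6) = (f(1,0),f(0,1),f(1,1))
replace slot 2: 2·((-1)+(-6)) − (-2) = -12 → (-1,-12,-6)

-1,-12,-6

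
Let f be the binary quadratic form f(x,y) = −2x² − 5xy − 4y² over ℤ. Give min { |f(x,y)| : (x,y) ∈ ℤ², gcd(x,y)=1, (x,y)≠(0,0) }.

translate: b→1 (≡5 mod 4), so (2,5,4)→(2,1,1)
flip: (2,1,1)→(1,-1,2)
translate: b→1 (≡-1 mod 2), so (1,-1,2)→(1,1,2)
reduced (well bottom): (1,1,2) with a≤c, −a<b≤a
well minimum |f| = |-1| = 1 (negative-definite)

1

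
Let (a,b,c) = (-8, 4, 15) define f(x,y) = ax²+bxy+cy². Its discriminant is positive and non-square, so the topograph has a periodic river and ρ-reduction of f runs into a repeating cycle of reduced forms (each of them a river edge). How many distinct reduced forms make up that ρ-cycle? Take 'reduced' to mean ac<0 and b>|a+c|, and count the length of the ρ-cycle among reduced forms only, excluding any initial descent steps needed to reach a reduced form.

D = 496, ⌊√D⌋ = 22
descent: ρ → (15,-4,-8)
descent: ρ → (-8,20,3)  [lands on river]
river: ρ → (3,22,-1)
river: ρ → (-1,22,3)
river: ρ → (3,20,-8)
river: ρ → (-8,12,11)
river: ρ → (11,10,-9)
river: ρ → (-9,8,12)
river: ρ → (12,16,-5)
river: ρ → (-5,14,15)
river: ρ → (15,16,-4)
river: ρ → (-4,16,15)
river: ρ → (15,14,-5)
river: ρ → (-5,16,12)
river: ρ → (12,8,-9)
river: ρ → (-9,10,11)
river: ρ → (11,12,-8)
ρ-cycle length = 16 (tail of 2 descent steps not counted)

16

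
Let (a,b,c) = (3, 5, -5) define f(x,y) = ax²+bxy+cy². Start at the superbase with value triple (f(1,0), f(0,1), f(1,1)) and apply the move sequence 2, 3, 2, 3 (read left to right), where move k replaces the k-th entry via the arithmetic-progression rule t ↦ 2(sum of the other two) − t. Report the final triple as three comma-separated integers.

start (3,-5,3) = (f(1,0),f(0,1),f(1,1))
replace slot 2: 2·(3+3) − (-5) = 17 → (3,17,3)
replace slot 3: 2·(3+17) − 3 = 37 → (3,17,37)
replace slot 2: 2·(3+37) − 17 = 63 → (3,63,37)
replace slot 3: 2·(3+63) − 37 = 95 → (3,63,95)

3,63,95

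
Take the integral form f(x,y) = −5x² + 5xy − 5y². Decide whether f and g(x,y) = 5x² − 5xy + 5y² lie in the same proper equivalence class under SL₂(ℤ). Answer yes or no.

D₁ = -75, D₂ = -75
f is negative-definite; reduce −f:
−f: translate: b→5 (≡-5 mod 10), so (5,-5,5)→(5,5,5)
−f: reduced (well bottom): (5,5,5) with a≤c, −a<b≤a
flip sign back: reduced form of f is (-5,-5,-5)
g: translate: b→5 (≡-5 mod 10), so (5,-5,5)→(5,5,5)
g: reduced (well bottom): (5,5,5) with a≤c, −a<b≤a
reduced forms (-5, -5, -5) vs (5, 5, 5) ⇒ inequivalent

no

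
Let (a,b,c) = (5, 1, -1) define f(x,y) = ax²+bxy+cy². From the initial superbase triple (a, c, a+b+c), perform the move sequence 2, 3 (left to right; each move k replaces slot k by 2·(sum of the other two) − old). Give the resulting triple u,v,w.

start (5,-1,5) = (f(1,0),f(0,1),f(1,1))
replace slot 2: 2·(5+5) − (-1) = 21 → (5,21,5)
replace slot 3: 2·(5+21) − 5 = 47 → (5,21,47)

5,21,47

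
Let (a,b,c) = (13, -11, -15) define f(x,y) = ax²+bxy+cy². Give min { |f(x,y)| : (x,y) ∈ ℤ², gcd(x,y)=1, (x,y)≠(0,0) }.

descent: ρ → (-15,11,13)  [lands on river]
river: ρ → (13,15,-13)
river: ρ → (-13,11,15)
river: ρ → (15,19,-9)
river: ρ → (-9,17,17)
river: ρ → (17,17,-9)
river: ρ → (-9,19,15)
river: ρ → (15,11,-13)
river: ρ → (-13,15,13)
river: ρ → (13,11,-15)
river: ρ → (-15,19,9)
river: ρ → (9,17,-17)
river: ρ → (-17,17,9)
river: ρ → (9,19,-15)
closes: descent 1, river 14
min |a| on river = 9

9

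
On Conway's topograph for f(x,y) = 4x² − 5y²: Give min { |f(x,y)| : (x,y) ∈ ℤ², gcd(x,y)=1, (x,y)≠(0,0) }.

descent: ρ → (-5,0,4)
descent: ρ → (4,8,-1)  [lands on river]
river: ρ → (-1,8,4)
closes: descent 2, river 2
min |a| on river = 1

1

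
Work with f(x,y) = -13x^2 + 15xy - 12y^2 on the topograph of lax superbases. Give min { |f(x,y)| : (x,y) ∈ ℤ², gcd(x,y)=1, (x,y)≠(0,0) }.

translate: b→11 (≡-15 mod 26), so (13,-15,12)→(13,11,10)
flip: (13,11,10)→(10,-11,13)
translate: b→9 (≡-11 mod 20), so (10,-11,13)→(10,9,12)
reduced (well bottom): (10,9,12) with a≤c, −a<b≤a
well minimum |f| = |-10| = 10 (negative-definite)

10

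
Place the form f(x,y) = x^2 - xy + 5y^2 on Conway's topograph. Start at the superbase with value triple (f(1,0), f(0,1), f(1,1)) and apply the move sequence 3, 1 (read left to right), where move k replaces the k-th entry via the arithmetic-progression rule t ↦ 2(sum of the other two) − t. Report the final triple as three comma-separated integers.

start (1,5,5) = (f(1,0),f(0,1),f(1,1))
replace slot 3: 2·(1+5) − 5 = 7 → (1,5,7)
replace slot 1: 2·(5+7) − 1 = 23 → (23,5,7)

23,5,7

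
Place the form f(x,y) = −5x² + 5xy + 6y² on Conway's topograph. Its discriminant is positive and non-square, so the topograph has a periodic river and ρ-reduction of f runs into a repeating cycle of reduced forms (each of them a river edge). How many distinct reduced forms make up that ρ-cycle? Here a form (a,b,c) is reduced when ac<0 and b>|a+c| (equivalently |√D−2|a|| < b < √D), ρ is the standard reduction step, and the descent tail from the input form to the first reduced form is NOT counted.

D = 145, ⌊√D⌋ = 12
river: ρ → (6,7,-4)
river: ρ → (-4,9,4)
river: ρ → (4,7,-6)
river: ρ → (-6,5,5)
river: ρ → (5,5,-6)
river: ρ → (-6,7,4)
river: ρ → (4,9,-4)
river: ρ → (-4,7,6)
river: ρ → (6,5,-5)
river: ρ → (-5,5,6)
ρ-cycle length = 10 (tail of 0 descent steps not counted)

10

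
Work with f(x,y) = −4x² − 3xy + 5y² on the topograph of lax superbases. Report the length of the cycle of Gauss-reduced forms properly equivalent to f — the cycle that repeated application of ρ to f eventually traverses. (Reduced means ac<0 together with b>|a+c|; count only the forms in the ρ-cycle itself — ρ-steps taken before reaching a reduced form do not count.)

D = 89, ⌊√D⌋ = 9
descent: ρ → (5,3,-4)  [lands on river]
river: ρ → (-4,5,4)
river: ρ → (4,3,-5)
river: ρ → (-5,7,2)
river: ρ → (2,9,-1)
river: ρ → (-1,9,2)
river: ρ → (2,7,-5)
river: ρ → (-5,3,4)
river: ρ → (4,5,-4)
river: ρ → (-4,3,5)
river: ρ → (5,7,-2)
river: ρ → (-2,9,1)
river: ρ → (1,9,-2)
river: ρ → (-2,7,5)
ρ-cycle length = 14 (tail of 1 descent step not counted)

14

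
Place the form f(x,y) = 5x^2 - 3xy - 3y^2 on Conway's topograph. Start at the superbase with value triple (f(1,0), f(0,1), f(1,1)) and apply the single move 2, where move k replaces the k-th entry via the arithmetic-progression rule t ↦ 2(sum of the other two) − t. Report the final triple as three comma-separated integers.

start (5,-3,-1) = (f(1,0),f(0,1),f(1,1))
replace slot 2: 2·(5+(-1)) − (-3) = 11 → (5,11,-1)

5,11,-1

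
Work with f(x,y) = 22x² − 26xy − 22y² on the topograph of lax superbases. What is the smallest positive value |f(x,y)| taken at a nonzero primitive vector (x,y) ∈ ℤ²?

descent: ρ → (-22,26,22)  [lands on river]
river: ρ → (22,18,-26)
river: ρ → (-26,34,14)
river: ρ → (14,50,-2)
river: ρ → (-2,50,14)
river: ρ → (14,34,-26)
river: ρ → (-26,18,22)
river: ρ → (22,26,-22)
river: ρ → (-22,18,26)
river: ρ → (26,34,-14)
river: ρ → (-14,50,2)
river: ρ → (2,50,-14)
river: ρ → (-14,34,26)
river: ρ → (26,18,-22)
closes: descent 1, river 14
min |a| on river = 2

2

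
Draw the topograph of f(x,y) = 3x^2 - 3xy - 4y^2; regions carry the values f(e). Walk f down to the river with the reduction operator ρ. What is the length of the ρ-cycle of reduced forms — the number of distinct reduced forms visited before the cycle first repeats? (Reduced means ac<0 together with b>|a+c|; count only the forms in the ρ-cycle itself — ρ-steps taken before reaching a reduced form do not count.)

D = 57, ⌊√D⌋ = 7
descent: ρ → (-4,3,3)  [lands on river]
river: ρ → (3,3,-4)
river: ρ → (-4,5,2)
river: ρ → (2,7,-1)
river: ρ → (-1,7,2)
river: ρ → (2,5,-4)
ρ-cycle length = 6 (tail of 1 descent step not counted)

6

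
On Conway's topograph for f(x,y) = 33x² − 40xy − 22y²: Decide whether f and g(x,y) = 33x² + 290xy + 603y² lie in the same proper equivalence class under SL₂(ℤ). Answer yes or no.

D₁ = 4504, D₂ = 4504
river cycle of f (length 14): (-22, 40, 33), (33, 26, -29), (-29, 32, 30), (30, 28, -31), (-31, 34, 27), (27, 20, -38), (-38, 56, 9), (9, 52, -50), (-50, 48, 11), (11, 62, -15), … (4 more)
river cycle of g (length 14): (33, 26, -29), (-29, 32, 30), (30, 28, -31), (-31, 34, 27), (27, 20, -38), (-38, 56, 9), (9, 52, -50), (-50, 48, 11), (11, 62, -15), (-15, 58, 19), … (4 more)
cycles coincide ⇒ equivalent

yes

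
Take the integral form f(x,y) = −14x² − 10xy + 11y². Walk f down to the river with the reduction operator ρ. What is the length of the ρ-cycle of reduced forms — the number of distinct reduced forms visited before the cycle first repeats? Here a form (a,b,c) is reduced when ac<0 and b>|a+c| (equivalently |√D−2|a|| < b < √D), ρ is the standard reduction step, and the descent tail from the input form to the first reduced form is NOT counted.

D = 716, ⌊√D⌋ = 26
descent: ρ → (11,10,-14)  [lands on river]
river: ρ → (-14,18,7)
river: ρ → (7,24,-5)
river: ρ → (-5,26,2)
river: ρ → (2,26,-5)
river: ρ → (-5,24,7)
river: ρ → (7,18,-14)
river: ρ → (-14,10,11)
river: ρ → (11,12,-13)
river: ρ → (-13,14,10)
river: ρ → (10,26,-1)
river: ρ → (-1,26,10)
river: ρ → (10,14,-13)
river: ρ → (-13,12,11)
ρ-cycle length = 14 (tail of 1 descent step not counted)

14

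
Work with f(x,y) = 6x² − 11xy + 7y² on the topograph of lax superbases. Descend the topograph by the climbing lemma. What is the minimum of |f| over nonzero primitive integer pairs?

translate: b→1 (≡-11 mod 12), so (6,-11,7)→(6,1,2)
flip: (6,1,2)→(2,-1,6)
reduced (well bottom): (2,-1,6) with a≤c, −a<b≤a
well minimum = a = 2

2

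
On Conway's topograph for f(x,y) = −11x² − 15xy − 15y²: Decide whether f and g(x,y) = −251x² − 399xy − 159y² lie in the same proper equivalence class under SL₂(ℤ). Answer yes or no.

D₁ = -435, D₂ = -435
f is negative-definite; reduce −f:
−f: translate: b→-7 (≡15 mod 22), so (11,15,15)→(11,-7,11)
−f: flip: (11,-7,11)→(11,7,11)
−f: reduced (well bottom): (11,7,11) with a≤c, −a<b≤a
flip sign back: reduced form of f is (-11,-7,-11)
g is negative-definite; reduce −g:
−g: translate: b→-103 (≡399 mod 502), so (251,399,159)→(251,-103,11)
−g: flip: (251,-103,11)→(11,103,251)
−g: translate: b→-7 (≡103 mod 22), so (11,103,251)→(11,-7,11)
−g: flip: (11,-7,11)→(11,7,11)
−g: reduced (well bottom): (11,7,11) with a≤c, −a<b≤a
flip sign back: reduced form of g is (-11,-7,-11)
reduced forms (-11, -7, -11) vs (-11, -7, -11) ⇒ equivalent

yes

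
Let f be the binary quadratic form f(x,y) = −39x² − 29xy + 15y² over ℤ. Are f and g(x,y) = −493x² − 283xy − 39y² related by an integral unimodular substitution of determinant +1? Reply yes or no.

D₁ = 3181, D₂ = 3181
river cycle of f (length 14): (15, 29, -39), (-39, 49, 5), (5, 51, -29), (-29, 7, 27), (27, 47, -9), (-9, 43, 37), (37, 31, -15), (-15, 29, 39), (39, 49, -5), (-5, 51, 29), … (4 more)
river cycle of g (length 14): (-39, 49, 5), (5, 51, -29), (-29, 7, 27), (27, 47, -9), (-9, 43, 37), (37, 31, -15), (-15, 29, 39), (39, 49, -5), (-5, 51, 29), (29, 7, -27), … (4 more)
cycles coincide ⇒ equivalent

yes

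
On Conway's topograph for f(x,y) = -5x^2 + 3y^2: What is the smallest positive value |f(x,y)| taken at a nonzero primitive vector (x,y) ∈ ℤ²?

descent: ρ → (3,6,-2)  [lands on river]
river: ρ → (-2,6,3)
closes: descent 1, river 2
min |a| on river = 2

2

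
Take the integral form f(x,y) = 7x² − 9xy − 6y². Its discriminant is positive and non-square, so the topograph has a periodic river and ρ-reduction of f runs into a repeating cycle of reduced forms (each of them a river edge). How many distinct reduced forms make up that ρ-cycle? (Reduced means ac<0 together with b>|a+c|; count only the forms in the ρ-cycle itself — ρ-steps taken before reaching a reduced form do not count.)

D = 249, ⌊√D⌋ = 15
descent: ρ → (-6,9,7)  [lands on river]
river: ρ → (7,5,-8)
river: ρ → (-8,11,4)
river: ρ → (4,13,-5)
river: ρ → (-5,7,10)
river: ρ → (10,13,-2)
river: ρ → (-2,15,3)
river: ρ → (3,15,-2)
river: ρ → (-2,13,10)
river: ρ → (10,7,-5)
river: ρ → (-5,13,4)
river: ρ → (4,11,-8)
river: ρ → (-8,5,7)
river: ρ → (7,9,-6)
river: ρ → (-6,15,1)
river: ρ → (1,15,-6)
ρ-cycle length = 16 (tail of 1 descent step not counted)

16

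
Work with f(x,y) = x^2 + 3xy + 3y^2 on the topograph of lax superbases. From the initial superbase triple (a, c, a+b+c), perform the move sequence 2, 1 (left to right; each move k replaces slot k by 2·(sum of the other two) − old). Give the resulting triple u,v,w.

start (1,3,7) = (f(1,0),f(0,1),f(1,1))
replace slot 2: 2·(1+7) − 3 = 13 → (1,13,7)
replace slot 1: 2·(13+7) − 1 = 39 → (39,13,7)

39,13,7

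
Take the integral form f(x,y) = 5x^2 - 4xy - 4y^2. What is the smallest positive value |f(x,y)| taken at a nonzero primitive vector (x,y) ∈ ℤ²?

descent: ρ → (-4,4,5)  [lands on river]
river: ρ → (5,6,-3)
river: ρ → (-3,6,5)
river: ρ → (5,4,-4)
closes: descent 1, river 4
min |a| on river = 3

3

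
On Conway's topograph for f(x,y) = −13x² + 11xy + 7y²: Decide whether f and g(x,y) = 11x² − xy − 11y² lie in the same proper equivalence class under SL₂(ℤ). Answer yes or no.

D₁ = 485, D₂ = 485
river cycle of f (length 10): (7, 17, -7), (-7, 11, 13), (13, 15, -5), (-5, 15, 13), (13, 11, -7), (-7, 17, 7), (7, 11, -13), (-13, 15, 5), (5, 15, -13), (-13, 11, 7)
river cycle of g (length 6): (-11, 1, 11), (11, 21, -1), (-1, 21, 11), (11, 1, -11), (-11, 21, 1), (1, 21, -11)
cycles differ ⇒ inequivalent

no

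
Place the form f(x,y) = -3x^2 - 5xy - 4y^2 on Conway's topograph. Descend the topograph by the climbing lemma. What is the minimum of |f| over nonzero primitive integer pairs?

translate: b→-1 (≡5 mod 6), so (3,5,4)→(3,-1,2)
flip: (3,-1,2)→(2,1,3)
reduced (well bottom): (2,1,3) with a≤c, −a<b≤a
well minimum |f| = |-2| = 2 (negative-definite)

2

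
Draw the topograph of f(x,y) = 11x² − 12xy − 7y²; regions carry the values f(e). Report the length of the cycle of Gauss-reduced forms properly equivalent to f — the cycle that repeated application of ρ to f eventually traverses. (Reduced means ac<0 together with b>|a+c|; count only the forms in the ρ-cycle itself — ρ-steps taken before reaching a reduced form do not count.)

D = 452, ⌊√D⌋ = 21
descent: ρ → (-7,12,11)  [lands on river]
river: ρ → (11,10,-8)
river: ρ → (-8,6,13)
river: ρ → (13,20,-1)
river: ρ → (-1,20,13)
river: ρ → (13,6,-8)
river: ρ → (-8,10,11)
river: ρ → (11,12,-7)
river: ρ → (-7,16,7)
river: ρ → (7,12,-11)
river: ρ → (-11,10,8)
river: ρ → (8,6,-13)
river: ρ → (-13,20,1)
river: ρ → (1,20,-13)
river: ρ → (-13,6,8)
river: ρ → (8,10,-11)
river: ρ → (-11,12,7)
river: ρ → (7,16,-7)
ρ-cycle length = 18 (tail of 1 descent step not counted)

18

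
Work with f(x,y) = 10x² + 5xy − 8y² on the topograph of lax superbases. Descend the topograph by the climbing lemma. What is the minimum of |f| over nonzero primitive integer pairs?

river: ρ → (-8,11,7)
river: ρ → (7,17,-2)
river: ρ → (-2,15,15)
river: ρ → (15,15,-2)
river: ρ → (-2,17,7)
river: ρ → (7,11,-8)
river: ρ → (-8,5,10)
river: ρ → (10,15,-3)
river: ρ → (-3,15,10)
river: ρ → (10,5,-8)
closes: descent 0, river 10
min |a| on river = 2

2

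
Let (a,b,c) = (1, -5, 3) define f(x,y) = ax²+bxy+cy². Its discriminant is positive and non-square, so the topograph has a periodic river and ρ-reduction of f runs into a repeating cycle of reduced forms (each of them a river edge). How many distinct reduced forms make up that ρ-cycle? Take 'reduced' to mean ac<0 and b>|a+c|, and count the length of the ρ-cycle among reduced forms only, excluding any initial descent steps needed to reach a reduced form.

D = 13, ⌊√D⌋ = 3
descent: ρ → (3,-1,-1)
descent: ρ → (-1,3,1)  [lands on river]
river: ρ → (1,3,-1)
ρ-cycle length = 2 (tail of 2 descent steps not counted)

2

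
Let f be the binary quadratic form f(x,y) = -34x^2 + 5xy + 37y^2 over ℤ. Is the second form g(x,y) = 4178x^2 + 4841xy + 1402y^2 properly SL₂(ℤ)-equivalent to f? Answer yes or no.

D₁ = 5057, D₂ = 5057
river cycle of f (length 16): (37, 69, -2), (-2, 71, 2), (2, 69, -37), (-37, 5, 34), (34, 63, -8), (-8, 65, 26), (26, 39, -34), (-34, 29, 31), (31, 33, -32), (-32, 31, 32), … (6 more)
river cycle of g (length 16): (-2, 71, 2), (2, 69, -37), (-37, 5, 34), (34, 63, -8), (-8, 65, 26), (26, 39, -34), (-34, 29, 31), (31, 33, -32), (-32, 31, 32), (32, 33, -31), … (6 more)
cycles coincide ⇒ equivalent

yes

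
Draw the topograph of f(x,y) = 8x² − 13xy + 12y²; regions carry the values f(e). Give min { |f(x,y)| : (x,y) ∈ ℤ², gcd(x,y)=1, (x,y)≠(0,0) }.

translate: b→3 (≡-13 mod 16), so (8,-13,12)→(8,3,7)
flip: (8,3,7)→(7,-3,8)
reduced (well bottom): (7,-3,8) with a≤c, −a<b≤a
well minimum = a = 7

7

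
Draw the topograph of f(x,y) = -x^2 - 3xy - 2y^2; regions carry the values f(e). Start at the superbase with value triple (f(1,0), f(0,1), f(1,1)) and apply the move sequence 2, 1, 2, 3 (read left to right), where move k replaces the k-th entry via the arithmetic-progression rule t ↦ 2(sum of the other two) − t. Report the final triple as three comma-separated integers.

start (-1,-2,-6) = (f(1,0),f(0,1),f(1,1))
replace slot 2: 2·((-1)+(-6)) − (-2) = -12 → (-1,-12,-6)
replace slot 1: 2·((-12)+(-6)) − (-1) = -35 → (-35,-12,-6)
replace slot 2: 2·((-35)+(-6)) − (-12) = -70 → (-35,-70,-6)
replace slot 3: 2·((-35)+(-70)) − (-6) = -204 → (-35,-70,-204)

-35,-70,-204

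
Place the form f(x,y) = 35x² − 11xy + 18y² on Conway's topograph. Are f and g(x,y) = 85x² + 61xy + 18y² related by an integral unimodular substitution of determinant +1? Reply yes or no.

D₁ = -2399, D₂ = -2399
f: flip: (35,-11,18)→(18,11,35)
f: reduced (well bottom): (18,11,35) with a≤c, −a<b≤a
g: flip: (85,61,18)→(18,-61,85)
g: translate: b→11 (≡-61 mod 36), so (18,-61,85)→(18,11,35)
g: reduced (well bottom): (18,11,35) with a≤c, −a<b≤a
reduced forms (18, 11, 35) vs (18, 11, 35) ⇒ equivalent

yes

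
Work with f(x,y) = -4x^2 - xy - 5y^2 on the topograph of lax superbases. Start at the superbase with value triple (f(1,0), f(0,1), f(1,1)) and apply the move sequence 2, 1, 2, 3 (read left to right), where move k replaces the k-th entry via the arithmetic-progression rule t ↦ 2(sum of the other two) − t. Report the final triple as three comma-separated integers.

start (-4,-5,-10) = (f(1,0),f(0,1),f(1,1))
replace slot 2: 2·((-4)+(-10)) − (-5) = -23 → (-4,-23,-10)
replace slot 1: 2·((-23)+(-10)) − (-4) = -62 → (-62,-23,-10)
replace slot 2: 2·((-62)+(-10)) − (-23) = -121 → (-62,-121,-10)
replace slot 3: 2·((-62)+(-121)) − (-10) = -356 → (-62,-121,-356)

-62,-121,-356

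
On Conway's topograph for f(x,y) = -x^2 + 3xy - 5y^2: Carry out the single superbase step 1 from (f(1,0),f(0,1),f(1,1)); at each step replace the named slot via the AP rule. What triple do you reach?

start (-1,-5,-3) = (f(1,0),f(0,1),f(1,1))
replace slot 1: 2·((-5)+(-3)) − (-1) = -15 → (-15,-5,-3)

-15,-5,-3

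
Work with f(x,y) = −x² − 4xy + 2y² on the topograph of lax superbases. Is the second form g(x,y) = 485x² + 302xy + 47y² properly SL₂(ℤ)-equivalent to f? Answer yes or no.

D₁ = 24, D₂ = 24
river cycle of f (length 2): (2, 4, -1), (-1, 4, 2)
river cycle of g (length 2): (2, 4, -1), (-1, 4, 2)
cycles coincide ⇒ equivalent

yes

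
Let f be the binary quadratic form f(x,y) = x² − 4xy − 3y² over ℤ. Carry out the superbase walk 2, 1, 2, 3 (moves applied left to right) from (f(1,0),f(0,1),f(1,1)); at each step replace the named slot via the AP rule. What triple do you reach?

start (1,-3,-6) = (f(1,0),f(0,1),f(1,1))
replace slot 2: 2·(1+(-6)) − (-3) = -7 → (1,-7,-6)
replace slot 1: 2·((-7)+(-6)) − 1 = -27 → (-27,-7,-6)
replace slot 2: 2·((-27)+(-6)) − (-7) = -59 → (-27,-59,-6)
replace slot 3: 2·((-27)+(-59)) − (-6) = -166 → (-27,-59,-166)

-27,-59,-166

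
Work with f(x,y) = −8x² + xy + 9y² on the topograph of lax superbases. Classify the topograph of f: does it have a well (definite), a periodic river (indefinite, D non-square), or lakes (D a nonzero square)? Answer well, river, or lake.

D = b²−4ac = 1² − 4·(-8)·9 = 289
D = 17² is a perfect square ⇒ form factors over ℤ ⇒ lakes

lake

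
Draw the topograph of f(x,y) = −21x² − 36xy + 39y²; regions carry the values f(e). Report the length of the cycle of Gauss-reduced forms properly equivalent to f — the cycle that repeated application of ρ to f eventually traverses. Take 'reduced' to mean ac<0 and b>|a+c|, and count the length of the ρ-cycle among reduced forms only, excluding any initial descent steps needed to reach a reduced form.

D = 4572, ⌊√D⌋ = 67
descent: ρ → (39,36,-21)  [lands on river]
river: ρ → (-21,48,27)
river: ρ → (27,60,-9)
river: ρ → (-9,66,6)
river: ρ → (6,66,-9)
river: ρ → (-9,60,27)
river: ρ → (27,48,-21)
river: ρ → (-21,36,39)
river: ρ → (39,42,-18)
river: ρ → (-18,66,3)
river: ρ → (3,66,-18)
river: ρ → (-18,42,39)
ρ-cycle length = 12 (tail of 1 descent step not counted)

12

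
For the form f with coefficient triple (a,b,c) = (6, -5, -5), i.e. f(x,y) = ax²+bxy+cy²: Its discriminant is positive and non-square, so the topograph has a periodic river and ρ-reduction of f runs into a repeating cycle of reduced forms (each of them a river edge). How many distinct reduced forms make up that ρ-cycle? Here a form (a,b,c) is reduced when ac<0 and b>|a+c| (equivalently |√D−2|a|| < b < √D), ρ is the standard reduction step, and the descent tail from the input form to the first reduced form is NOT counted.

D = 145, ⌊√D⌋ = 12
descent: ρ → (-5,5,6)  [lands on river]
river: ρ → (6,7,-4)
river: ρ → (-4,9,4)
river: ρ → (4,7,-6)
river: ρ → (-6,5,5)
river: ρ → (5,5,-6)
river: ρ → (-6,7,4)
river: ρ → (4,9,-4)
river: ρ → (-4,7,6)
river: ρ → (6,5,-5)
ρ-cycle length = 10 (tail of 1 descent step not counted)

10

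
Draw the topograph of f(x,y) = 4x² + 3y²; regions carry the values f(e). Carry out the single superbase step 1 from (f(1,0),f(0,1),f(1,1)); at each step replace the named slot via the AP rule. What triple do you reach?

start (4,3,7) = (f(1,0),f(0,1),f(1,1))
replace slot 1: 2·(3+7) − 4 = 16 → (16,3,7)

16,3,7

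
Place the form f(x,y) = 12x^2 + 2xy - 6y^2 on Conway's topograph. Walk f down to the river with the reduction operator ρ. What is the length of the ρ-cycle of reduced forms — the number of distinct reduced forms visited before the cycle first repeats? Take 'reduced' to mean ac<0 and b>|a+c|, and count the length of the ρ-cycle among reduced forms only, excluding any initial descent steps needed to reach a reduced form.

D = 292, ⌊√D⌋ = 17
descent: ρ → (-6,10,8)  [lands on river]
river: ρ → (8,6,-8)
river: ρ → (-8,10,6)
river: ρ → (6,14,-4)
river: ρ → (-4,10,12)
river: ρ → (12,14,-2)
river: ρ → (-2,14,12)
river: ρ → (12,10,-4)
river: ρ → (-4,14,6)
river: ρ → (6,10,-8)
river: ρ → (-8,6,8)
river: ρ → (8,10,-6)
river: ρ → (-6,14,4)
river: ρ → (4,10,-12)
river: ρ → (-12,14,2)
river: ρ → (2,14,-12)
river: ρ → (-12,10,4)
river: ρ → (4,14,-6)
ρ-cycle length = 18 (tail of 1 descent step not counted)

18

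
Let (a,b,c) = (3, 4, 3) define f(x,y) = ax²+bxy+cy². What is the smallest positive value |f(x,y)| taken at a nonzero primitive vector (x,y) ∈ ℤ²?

translate: b→-2 (≡4 mod 6), so (3,4,3)→(3,-2,2)
flip: (3,-2,2)→(2,2,3)
reduced (well bottom): (2,2,3) with a≤c, −a<b≤a
well minimum = a = 2

2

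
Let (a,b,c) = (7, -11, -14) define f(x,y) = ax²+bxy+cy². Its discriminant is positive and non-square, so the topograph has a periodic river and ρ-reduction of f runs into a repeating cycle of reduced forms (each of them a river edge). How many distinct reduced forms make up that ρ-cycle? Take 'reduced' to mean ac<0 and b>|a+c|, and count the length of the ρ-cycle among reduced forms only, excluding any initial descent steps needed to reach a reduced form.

D = 513, ⌊√D⌋ = 22
descent: ρ → (-14,11,7)  [lands on river]
river: ρ → (7,17,-8)
river: ρ → (-8,15,9)
river: ρ → (9,21,-2)
river: ρ → (-2,19,19)
river: ρ → (19,19,-2)
river: ρ → (-2,21,9)
river: ρ → (9,15,-8)
river: ρ → (-8,17,7)
river: ρ → (7,11,-14)
river: ρ → (-14,17,4)
river: ρ → (4,15,-18)
river: ρ → (-18,21,1)
river: ρ → (1,21,-18)
river: ρ → (-18,15,4)
river: ρ → (4,17,-14)
ρ-cycle length = 16 (tail of 1 descent step not counted)

16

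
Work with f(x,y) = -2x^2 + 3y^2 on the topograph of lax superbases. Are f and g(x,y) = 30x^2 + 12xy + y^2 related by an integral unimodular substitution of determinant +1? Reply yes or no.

D₁ = 24, D₂ = 24
river cycle of f (length 2): (-2, 4, 1), (1, 4, -2)
river cycle of g (length 2): (1, 4, -2), (-2, 4, 1)
cycles coincide ⇒ equivalent

yes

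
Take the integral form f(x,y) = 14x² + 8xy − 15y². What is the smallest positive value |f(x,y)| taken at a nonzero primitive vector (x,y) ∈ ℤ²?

river: ρ → (-15,22,7)
river: ρ → (7,20,-18)
river: ρ → (-18,16,9)
river: ρ → (9,20,-14)
river: ρ → (-14,8,15)
river: ρ → (15,22,-7)
river: ρ → (-7,20,18)
river: ρ → (18,16,-9)
river: ρ → (-9,20,14)
river: ρ → (14,8,-15)
closes: descent 0, river 10
min |a| on river = 7

7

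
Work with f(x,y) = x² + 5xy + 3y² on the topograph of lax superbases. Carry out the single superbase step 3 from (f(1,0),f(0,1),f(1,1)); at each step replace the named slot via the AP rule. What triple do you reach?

start (1,3,9) = (f(1,0),f(0,1),f(1,1))
replace slot 3: 2·(1+3) − 9 = -1 → (1,3,-1)

1,3,-1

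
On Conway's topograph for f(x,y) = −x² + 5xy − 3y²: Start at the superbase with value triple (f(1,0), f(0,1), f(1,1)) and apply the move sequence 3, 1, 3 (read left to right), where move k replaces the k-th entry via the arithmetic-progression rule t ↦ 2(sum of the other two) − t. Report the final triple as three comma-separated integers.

start (-1,-3,1) = (f(1,0),f(0,1),f(1,1))
replace slot 3: 2·((-1)+(-3)) − 1 = -9 → (-1,-3,-9)
replace slot 1: 2·((-3)+(-9)) − (-1) = -23 → (-23,-3,-9)
replace slot 3: 2·((-23)+(-3)) − (-9) = -43 → (-23,-3,-43)

-23,-3,-43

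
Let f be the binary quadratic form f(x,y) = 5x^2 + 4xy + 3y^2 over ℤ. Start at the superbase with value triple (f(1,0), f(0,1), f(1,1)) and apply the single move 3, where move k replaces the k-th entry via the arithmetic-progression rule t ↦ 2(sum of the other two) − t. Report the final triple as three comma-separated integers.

start (5,3,12) = (f(1,0),f(0,1),f(1,1))
replace slot 3: 2·(5+3) − 12 = 4 → (5,3,4)

5,3,4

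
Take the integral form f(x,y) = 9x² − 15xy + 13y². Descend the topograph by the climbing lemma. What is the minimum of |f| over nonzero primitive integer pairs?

translate: b→3 (≡-15 mod 18), so (9,-15,13)→(9,3,7)
flip: (9,3,7)→(7,-3,9)
reduced (well bottom): (7,-3,9) with a≤c, −a<b≤a
well minimum = a = 7

7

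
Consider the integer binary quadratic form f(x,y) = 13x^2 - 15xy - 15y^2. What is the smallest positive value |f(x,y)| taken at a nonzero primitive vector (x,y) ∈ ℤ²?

descent: ρ → (-15,15,13)  [lands on river]
river: ρ → (13,11,-17)
river: ρ → (-17,23,7)
river: ρ → (7,19,-23)
river: ρ → (-23,27,3)
river: ρ → (3,27,-23)
river: ρ → (-23,19,7)
river: ρ → (7,23,-17)
river: ρ → (-17,11,13)
river: ρ → (13,15,-15)
closes: descent 1, river 10
min |a| on river = 3

3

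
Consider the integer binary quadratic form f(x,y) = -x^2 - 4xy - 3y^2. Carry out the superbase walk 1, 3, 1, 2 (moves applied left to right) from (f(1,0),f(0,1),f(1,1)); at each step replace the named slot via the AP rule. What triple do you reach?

start (-1,-3,-8) = (f(1,0),f(0,1),f(1,1))
replace slot 1: 2·((-3)+(-8)) − (-1) = -21 → (-21,-3,-8)
replace slot 3: 2·((-21)+(-3)) − (-8) = -40 → (-21,-3,-40)
replace slot 1: 2·((-3)+(-40)) − (-21) = -65 → (-65,-3,-40)
replace slot 2: 2·((-65)+(-40)) − (-3) = -207 → (-65,-207,-40)

-65,-207,-40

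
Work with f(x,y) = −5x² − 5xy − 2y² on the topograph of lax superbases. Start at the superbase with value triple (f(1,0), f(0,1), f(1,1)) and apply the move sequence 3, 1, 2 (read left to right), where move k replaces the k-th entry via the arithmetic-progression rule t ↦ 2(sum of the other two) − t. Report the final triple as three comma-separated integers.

start (-5,-2,-12) = (f(1,0),f(0,1),f(1,1))
replace slot 3: 2·((-5)+(-2)) − (-12) = -2 → (-5,-2,-2)
replace slot 1: 2·((-2)+(-2)) − (-5) = -3 → (-3,-2,-2)
replace slot 2: 2·((-3)+(-2)) − (-2) = -8 → (-3,-8,-2)

-3,-8,-2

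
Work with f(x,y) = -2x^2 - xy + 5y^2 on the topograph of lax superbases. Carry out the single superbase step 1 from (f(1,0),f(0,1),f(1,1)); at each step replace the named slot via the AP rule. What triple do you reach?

start (-2,5,2) = (f(1,0),f(0,1),f(1,1))
replace slot 1: 2·(5+2) − (-2) = 16 → (16,5,2)

16,5,2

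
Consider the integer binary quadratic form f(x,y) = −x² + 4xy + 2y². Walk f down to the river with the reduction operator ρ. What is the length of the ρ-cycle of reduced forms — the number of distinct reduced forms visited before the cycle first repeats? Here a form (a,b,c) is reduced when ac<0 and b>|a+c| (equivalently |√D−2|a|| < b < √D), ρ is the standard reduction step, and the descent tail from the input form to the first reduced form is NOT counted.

D = 24, ⌊√D⌋ = 4
river: ρ → (2,4,-1)
river: ρ → (-1,4,2)
ρ-cycle length = 2 (tail of 0 descent steps not counted)

2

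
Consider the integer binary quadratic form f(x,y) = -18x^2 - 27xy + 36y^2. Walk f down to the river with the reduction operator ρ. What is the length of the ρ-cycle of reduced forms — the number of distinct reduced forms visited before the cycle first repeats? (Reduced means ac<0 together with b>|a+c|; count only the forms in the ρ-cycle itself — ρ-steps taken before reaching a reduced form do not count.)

D = 3321, ⌊√D⌋ = 57
descent: ρ → (36,27,-18)  [lands on river]
river: ρ → (-18,45,18)
river: ρ → (18,27,-36)
river: ρ → (-36,45,9)
river: ρ → (9,45,-36)
river: ρ → (-36,27,18)
river: ρ → (18,45,-18)
river: ρ → (-18,27,36)
river: ρ → (36,45,-9)
river: ρ → (-9,45,36)
ρ-cycle length = 10 (tail of 1 descent step not counted)

10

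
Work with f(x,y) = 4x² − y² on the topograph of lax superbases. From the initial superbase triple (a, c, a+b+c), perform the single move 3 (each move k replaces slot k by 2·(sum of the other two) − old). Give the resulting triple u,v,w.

start (4,-1,3) = (f(1,0),f(0,1),f(1,1))
replace slot 3: 2·(4+(-1)) − 3 = 3 → (4,-1,3)

4,-1,3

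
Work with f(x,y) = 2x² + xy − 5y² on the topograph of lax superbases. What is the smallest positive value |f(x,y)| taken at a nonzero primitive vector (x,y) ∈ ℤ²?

descent: ρ → (-5,-1,2)
descent: ρ → (2,5,-2)  [lands on river]
river: ρ → (-2,3,4)
river: ρ → (4,5,-1)
river: ρ → (-1,5,4)
river: ρ → (4,3,-2)
river: ρ → (-2,5,2)
river: ρ → (2,3,-4)
river: ρ → (-4,5,1)
river: ρ → (1,5,-4)
river: ρ → (-4,3,2)
closes: descent 2, river 10
min |a| on river = 1

1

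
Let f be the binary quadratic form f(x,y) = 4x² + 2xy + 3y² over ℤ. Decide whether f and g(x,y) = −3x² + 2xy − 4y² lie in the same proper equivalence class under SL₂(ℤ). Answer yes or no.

D₁ = -44, D₂ = -44
f: flip: (4,2,3)→(3,-2,4)
f: reduced (well bottom): (3,-2,4) with a≤c, −a<b≤a
g is negative-definite; reduce −g:
−g: reduced (well bottom): (3,-2,4) with a≤c, −a<b≤a
flip sign back: reduced form of g is (-3,2,-4)
reduced forms (3, -2, 4) vs (-3, 2, -4) ⇒ inequivalent

no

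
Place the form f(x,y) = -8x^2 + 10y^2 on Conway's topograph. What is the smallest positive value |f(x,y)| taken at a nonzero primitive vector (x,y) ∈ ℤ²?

descent: ρ → (10,0,-8)
descent: ρ → (-8,16,2)  [lands on river]
river: ρ → (2,16,-8)
closes: descent 2, river 2
min |a| on river = 2

2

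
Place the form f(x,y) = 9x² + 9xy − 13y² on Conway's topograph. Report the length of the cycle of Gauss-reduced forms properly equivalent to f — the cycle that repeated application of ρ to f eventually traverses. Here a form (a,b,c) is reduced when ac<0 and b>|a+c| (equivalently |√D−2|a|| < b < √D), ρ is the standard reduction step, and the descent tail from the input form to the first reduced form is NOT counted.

D = 549, ⌊√D⌋ = 23
river: ρ → (-13,17,5)
river: ρ → (5,23,-1)
river: ρ → (-1,23,5)
river: ρ → (5,17,-13)
river: ρ → (-13,9,9)
river: ρ → (9,9,-13)
ρ-cycle length = 6 (tail of 0 descent steps not counted)

6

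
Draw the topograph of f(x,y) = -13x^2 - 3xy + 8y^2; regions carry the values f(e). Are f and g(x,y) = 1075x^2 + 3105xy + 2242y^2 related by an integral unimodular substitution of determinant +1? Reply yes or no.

D₁ = 425, D₂ = 425
river cycle of f (length 10): (8, 19, -2), (-2, 17, 17), (17, 17, -2), (-2, 19, 8), (8, 13, -8), (-8, 19, 2), (2, 17, -17), (-17, 17, 2), (2, 19, -8), (-8, 13, 8)
river cycle of g (length 10): (-8, 13, 8), (8, 19, -2), (-2, 17, 17), (17, 17, -2), (-2, 19, 8), (8, 13, -8), (-8, 19, 2), (2, 17, -17), (-17, 17, 2), (2, 19, -8)
cycles coincide ⇒ equivalent

yes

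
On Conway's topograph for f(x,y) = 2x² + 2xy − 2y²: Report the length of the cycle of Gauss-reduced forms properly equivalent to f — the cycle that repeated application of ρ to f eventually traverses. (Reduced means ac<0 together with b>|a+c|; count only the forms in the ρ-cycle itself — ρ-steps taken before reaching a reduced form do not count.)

D = 20, ⌊√D⌋ = 4
river: ρ → (-2,2,2)
river: ρ → (2,2,-2)
ρ-cycle length = 2 (tail of 0 descent steps not counted)

2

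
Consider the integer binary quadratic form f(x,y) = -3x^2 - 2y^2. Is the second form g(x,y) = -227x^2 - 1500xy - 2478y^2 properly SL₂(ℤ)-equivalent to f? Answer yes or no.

D₁ = -24, D₂ = -24
f is negative-definite; reduce −f:
−f: flip: (3,0,2)→(2,0,3)
−f: reduced (well bottom): (2,0,3) with a≤c, −a<b≤a
flip sign back: reduced form of f is (-2,0,-3)
g is negative-definite; reduce −g:
−g: translate: b→138 (≡1500 mod 454), so (227,1500,2478)→(227,138,21)
−g: flip: (227,138,21)→(21,-138,227)
−g: translate: b→-12 (≡-138 mod 42), so (21,-138,227)→(21,-12,2)
−g: flip: (21,-12,2)→(2,12,21)
−g: translate: b→0 (≡12 mod 4), so (2,12,21)→(2,0,3)
−g: reduced (well bottom): (2,0,3) with a≤c, −a<b≤a
flip sign back: reduced form of g is (-2,0,-3)
reduced forms (-2, 0, -3) vs (-2, 0, -3) ⇒ equivalent

yes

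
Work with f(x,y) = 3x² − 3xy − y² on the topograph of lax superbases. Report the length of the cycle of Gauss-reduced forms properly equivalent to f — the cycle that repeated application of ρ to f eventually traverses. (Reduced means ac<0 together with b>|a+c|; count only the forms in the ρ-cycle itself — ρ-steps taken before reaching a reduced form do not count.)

D = 21, ⌊√D⌋ = 4
descent: ρ → (-1,3,3)  [lands on river]
river: ρ → (3,3,-1)
ρ-cycle length = 2 (tail of 1 descent step not counted)

2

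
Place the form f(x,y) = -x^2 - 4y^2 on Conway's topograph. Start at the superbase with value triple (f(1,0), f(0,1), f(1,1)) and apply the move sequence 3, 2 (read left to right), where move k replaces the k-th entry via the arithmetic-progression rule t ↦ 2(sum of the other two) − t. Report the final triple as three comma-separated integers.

start (-1,-4,-5) = (f(1,0),f(0,1),f(1,1))
replace slot 3: 2·((-1)+(-4)) − (-5) = -5 → (-1,-4,-5)
replace slot 2: 2·((-1)+(-5)) − (-4) = -8 → (-1,-8,-5)

-1,-8,-5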